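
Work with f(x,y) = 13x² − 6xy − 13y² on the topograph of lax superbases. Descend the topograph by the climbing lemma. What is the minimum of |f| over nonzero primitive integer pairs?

descent: ρ → (-13,6,13)  [lands on river]
river: ρ → (13,20,-6)
river: ρ → (-6,16,19)
river: ρ → (19,22,-3)
river: ρ → (-3,26,3)
river: ρ → (3,22,-19)
river: ρ → (-19,16,6)
river: ρ → (6,20,-13)
closes: descent 1, river 8
min |a| on river = 3

3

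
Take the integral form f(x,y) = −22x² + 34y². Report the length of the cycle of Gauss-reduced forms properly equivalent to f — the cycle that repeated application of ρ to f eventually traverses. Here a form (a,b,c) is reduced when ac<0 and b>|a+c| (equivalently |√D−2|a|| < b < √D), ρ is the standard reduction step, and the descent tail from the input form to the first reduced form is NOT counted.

D = 2992, ⌊√D⌋ = 54
descent: ρ → (34,0,-22)
descent: ρ → (-22,44,12)  [lands on river]
river: ρ → (12,52,-6)
river: ρ → (-6,44,44)
river: ρ → (44,44,-6)
river: ρ → (-6,52,12)
river: ρ → (12,44,-22)
ρ-cycle length = 6 (tail of 2 descent steps not counted)

6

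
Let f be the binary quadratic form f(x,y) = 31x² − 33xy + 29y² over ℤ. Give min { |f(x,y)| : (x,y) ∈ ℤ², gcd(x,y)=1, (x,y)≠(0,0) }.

translate: b→29 (≡-33 mod 62), so (31,-33,29)→(31,29,27)
flip: (31,29,27)→(27,-29,31)
translate: b→25 (≡-29 mod 54), so (27,-29,31)→(27,25,29)
reduced (well bottom): (27,25,29) with a≤c, −a<b≤a
well minimum = a = 27

27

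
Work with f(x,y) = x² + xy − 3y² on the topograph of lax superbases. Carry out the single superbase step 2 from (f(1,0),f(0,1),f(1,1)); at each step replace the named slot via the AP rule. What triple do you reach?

start (1,-3,-1) = (f(1,0),f(0,1),f(1,1))
replace slot 2: 2·(1+(-1)) − (-3) = 3 → (1,3,-1)

1,3,-1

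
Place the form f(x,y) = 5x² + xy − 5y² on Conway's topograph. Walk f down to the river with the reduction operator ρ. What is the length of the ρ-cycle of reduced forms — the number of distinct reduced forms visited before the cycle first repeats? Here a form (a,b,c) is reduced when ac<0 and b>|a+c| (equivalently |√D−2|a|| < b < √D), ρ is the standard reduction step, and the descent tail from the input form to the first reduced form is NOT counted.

D = 101, ⌊√D⌋ = 10
river: ρ → (-5,9,1)
river: ρ → (1,9,-5)
river: ρ → (-5,1,5)
river: ρ → (5,9,-1)
river: ρ → (-1,9,5)
river: ρ → (5,1,-5)
ρ-cycle length = 6 (tail of 0 descent steps not counted)

6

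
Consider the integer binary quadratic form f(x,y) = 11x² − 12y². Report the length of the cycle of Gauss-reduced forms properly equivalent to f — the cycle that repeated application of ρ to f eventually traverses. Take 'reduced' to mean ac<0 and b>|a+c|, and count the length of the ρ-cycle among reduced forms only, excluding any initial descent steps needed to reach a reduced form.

D = 528, ⌊√D⌋ = 22
descent: ρ → (-12,0,11)
descent: ρ → (11,22,-1)  [lands on river]
river: ρ → (-1,22,11)
ρ-cycle length = 2 (tail of 2 descent steps not counted)

2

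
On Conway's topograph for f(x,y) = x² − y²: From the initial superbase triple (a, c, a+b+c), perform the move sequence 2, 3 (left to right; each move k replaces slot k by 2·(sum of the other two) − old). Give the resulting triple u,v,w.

start (1,-1,0) = (f(1,0),f(0,1),f(1,1))
replace slot 2: 2·(1+0) − (-1) = 3 → (1,3,0)
replace slot 3: 2·(1+3) − 0 = 8 → (1,3,8)

1,3,8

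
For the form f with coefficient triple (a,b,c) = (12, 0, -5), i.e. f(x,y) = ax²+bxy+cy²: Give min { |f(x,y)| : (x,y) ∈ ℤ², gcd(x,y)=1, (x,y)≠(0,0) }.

descent: ρ → (-5,10,7)  [lands on river]
river: ρ → (7,4,-8)
river: ρ → (-8,12,3)
river: ρ → (3,12,-8)
river: ρ → (-8,4,7)
river: ρ → (7,10,-5)
closes: descent 1, river 6
min |a| on river = 3

3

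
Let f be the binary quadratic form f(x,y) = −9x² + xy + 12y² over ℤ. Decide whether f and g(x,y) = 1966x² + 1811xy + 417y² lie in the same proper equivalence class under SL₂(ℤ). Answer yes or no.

D₁ = 433, D₂ = 433
river cycle of f (length 46): (-9, 19, 2), (2, 17, -18), (-18, 19, 1), (1, 19, -18), (-18, 17, 2), (2, 19, -9), (-9, 17, 4), (4, 15, -13), (-13, 11, 6), (6, 13, -11), … (36 more)
river cycle of g (length 46): (-9, 19, 2), (2, 17, -18), (-18, 19, 1), (1, 19, -18), (-18, 17, 2), (2, 19, -9), (-9, 17, 4), (4, 15, -13), (-13, 11, 6), (6, 13, -11), … (36 more)
cycles coincide ⇒ equivalent

yes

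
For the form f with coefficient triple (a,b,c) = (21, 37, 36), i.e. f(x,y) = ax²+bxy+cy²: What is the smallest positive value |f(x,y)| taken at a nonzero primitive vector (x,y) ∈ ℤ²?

translate: b→-5 (≡37 mod 42), so (21,37,36)→(21,-5,20)
flip: (21,-5,20)→(20,5,21)
reduced (well bottom): (20,5,21) with a≤c, −a<b≤a
well minimum = a = 20

20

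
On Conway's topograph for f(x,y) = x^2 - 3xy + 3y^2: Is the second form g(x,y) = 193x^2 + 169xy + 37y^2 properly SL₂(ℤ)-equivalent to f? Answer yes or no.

D₁ = -3, D₂ = -3
f: translate: b→1 (≡-3 mod 2), so (1,-3,3)→(1,1,1)
f: reduced (well bottom): (1,1,1) with a≤c, −a<b≤a
g: flip: (193,169,37)→(37,-169,193)
g: translate: b→-21 (≡-169 mod 74), so (37,-169,193)→(37,-21,3)
g: flip: (37,-21,3)→(3,21,37)
g: translate: b→3 (≡21 mod 6), so (3,21,37)→(3,3,1)
g: flip: (3,3,1)→(1,-3,3)
g: translate: b→1 (≡-3 mod 2), so (1,-3,3)→(1,1,1)
g: reduced (well bottom): (1,1,1) with a≤c, −a<b≤a
reduced forms (1, 1, 1) vs (1, 1, 1) ⇒ equivalent

yes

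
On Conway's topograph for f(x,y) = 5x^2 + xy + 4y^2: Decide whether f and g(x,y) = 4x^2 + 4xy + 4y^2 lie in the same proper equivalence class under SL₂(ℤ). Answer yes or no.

D₁ = -79, D₂ = -48
discriminants differ ⇒ not SL₂(ℤ)-equivalent

no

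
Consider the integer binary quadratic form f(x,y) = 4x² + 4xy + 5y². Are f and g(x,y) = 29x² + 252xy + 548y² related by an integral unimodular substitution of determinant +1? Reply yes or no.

D₁ = -64, D₂ = -64
f: reduced (well bottom): (4,4,5) with a≤c, −a<b≤a
g: translate: b→20 (≡252 mod 58), so (29,252,548)→(29,20,4)
g: flip: (29,20,4)→(4,-20,29)
g: translate: b→4 (≡-20 mod 8), so (4,-20,29)→(4,4,5)
g: reduced (well bottom): (4,4,5) with a≤c, −a<b≤a
reduced forms (4, 4, 5) vs (4, 4, 5) ⇒ equivalent

yes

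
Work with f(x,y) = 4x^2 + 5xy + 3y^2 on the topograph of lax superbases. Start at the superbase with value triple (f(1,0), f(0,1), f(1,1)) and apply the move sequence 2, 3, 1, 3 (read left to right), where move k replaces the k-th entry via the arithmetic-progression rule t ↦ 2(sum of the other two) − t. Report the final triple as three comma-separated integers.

start (4,3,12) = (f(1,0),f(0,1),f(1,1))
replace slot 2: 2·(4+12) − 3 = 29 → (4,29,12)
replace slot 3: 2·(4+29) − 12 = 54 → (4,29,54)
replace slot 1: 2·(29+54) − 4 = 162 → (162,29,54)
replace slot 3: 2·(162+29) − 54 = 328 → (162,29,328)

162,29,328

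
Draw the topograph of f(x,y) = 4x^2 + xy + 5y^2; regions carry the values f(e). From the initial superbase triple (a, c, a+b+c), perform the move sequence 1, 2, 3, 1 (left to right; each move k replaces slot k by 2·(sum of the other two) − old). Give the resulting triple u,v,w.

start (4,5,10) = (f(1,0),f(0,1),f(1,1))
replace slot 1: 2·(5+10) − 4 = 26 → (26,5,10)
replace slot 2: 2·(26+10) − 5 = 67 → (26,67,10)
replace slot 3: 2·(26+67) − 10 = 176 → (26,67,176)
replace slot 1: 2·(67+176) − 26 = 460 → (460,67,176)

460,67,176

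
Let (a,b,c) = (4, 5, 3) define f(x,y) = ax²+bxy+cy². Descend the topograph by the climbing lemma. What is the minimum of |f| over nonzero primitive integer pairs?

translate: b→-3 (≡5 mod 8), so (4,5,3)→(4,-3,2)
flip: (4,-3,2)→(2,3,4)
translate: b→-1 (≡3 mod 4), so (2,3,4)→(2,-1,3)
reduced (well bottom): (2,-1,3) with a≤c, −a<b≤a
well minimum = a = 2

2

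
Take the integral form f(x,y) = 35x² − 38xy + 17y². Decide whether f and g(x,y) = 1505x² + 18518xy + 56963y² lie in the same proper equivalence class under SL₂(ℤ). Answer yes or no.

D₁ = -936, D₂ = -936
f: translate: b→32 (≡-38 mod 70), so (35,-38,17)→(35,32,14)
f: flip: (35,32,14)→(14,-32,35)
f: translate: b→-4 (≡-32 mod 28), so (14,-32,35)→(14,-4,17)
f: reduced (well bottom): (14,-4,17) with a≤c, −a<b≤a
g: translate: b→458 (≡18518 mod 3010), so (1505,18518,56963)→(1505,458,35)
g: flip: (1505,458,35)→(35,-458,1505)
g: translate: b→32 (≡-458 mod 70), so (35,-458,1505)→(35,32,14)
g: flip: (35,32,14)→(14,-32,35)
g: translate: b→-4 (≡-32 mod 28), so (14,-32,35)→(14,-4,17)
g: reduced (well bottom): (14,-4,17) with a≤c, −a<b≤a
reduced forms (14, -4, 17) vs (14, -4, 17) ⇒ equivalent

yes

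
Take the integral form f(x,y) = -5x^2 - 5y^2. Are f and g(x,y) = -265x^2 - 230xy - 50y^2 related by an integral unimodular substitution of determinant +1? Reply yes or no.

D₁ = -100, D₂ = -100
f is negative-definite; reduce −f:
−f: reduced (well bottom): (5,0,5) with a≤c, −a<b≤a
flip sign back: reduced form of f is (-5,0,-5)
g is negative-definite; reduce −g:
−g: flip: (265,230,50)→(50,-230,265)
−g: translate: b→-30 (≡-230 mod 100), so (50,-230,265)→(50,-30,5)
−g: flip: (50,-30,5)→(5,30,50)
−g: translate: b→0 (≡30 mod 10), so (5,30,50)→(5,0,5)
−g: reduced (well bottom): (5,0,5) with a≤c, −a<b≤a
flip sign back: reduced form of g is (-5,0,-5)
reduced forms (-5, 0, -5) vs (-5, 0, -5) ⇒ equivalent

yes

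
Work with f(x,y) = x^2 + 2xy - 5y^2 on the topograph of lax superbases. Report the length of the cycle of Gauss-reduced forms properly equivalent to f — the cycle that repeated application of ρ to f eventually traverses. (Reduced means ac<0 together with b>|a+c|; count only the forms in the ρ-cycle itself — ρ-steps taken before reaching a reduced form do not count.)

D = 24, ⌊√D⌋ = 4
descent: ρ → (-5,-2,1)
descent: ρ → (1,4,-2)  [lands on river]
river: ρ → (-2,4,1)
ρ-cycle length = 2 (tail of 2 descent steps not counted)

2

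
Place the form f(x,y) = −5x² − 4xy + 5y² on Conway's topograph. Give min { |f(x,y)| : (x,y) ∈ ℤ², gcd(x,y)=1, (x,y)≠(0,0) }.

descent: ρ → (5,4,-5)  [lands on river]
river: ρ → (-5,6,4)
river: ρ → (4,10,-1)
river: ρ → (-1,10,4)
river: ρ → (4,6,-5)
river: ρ → (-5,4,5)
river: ρ → (5,6,-4)
river: ρ → (-4,10,1)
river: ρ → (1,10,-4)
river: ρ → (-4,6,5)
closes: descent 1, river 10
min |a| on river = 1

1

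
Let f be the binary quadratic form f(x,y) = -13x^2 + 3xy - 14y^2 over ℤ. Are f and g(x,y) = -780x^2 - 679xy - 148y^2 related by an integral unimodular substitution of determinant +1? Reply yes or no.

D₁ = -719, D₂ = -719
f is negative-definite; reduce −f:
−f: reduced (well bottom): (13,-3,14) with a≤c, −a<b≤a
flip sign back: reduced form of f is (-13,3,-14)
g is negative-definite; reduce −g:
−g: flip: (780,679,148)→(148,-679,780)
−g: translate: b→-87 (≡-679 mod 296), so (148,-679,780)→(148,-87,14)
−g: flip: (148,-87,14)→(14,87,148)
−g: translate: b→3 (≡87 mod 28), so (14,87,148)→(14,3,13)
−g: flip: (14,3,13)→(13,-3,14)
−g: reduced (well bottom): (13,-3,14) with a≤c, −a<b≤a
flip sign back: reduced form of g is (-13,3,-14)
reduced forms (-13, 3, -14) vs (-13, 3, -14) ⇒ equivalent

yes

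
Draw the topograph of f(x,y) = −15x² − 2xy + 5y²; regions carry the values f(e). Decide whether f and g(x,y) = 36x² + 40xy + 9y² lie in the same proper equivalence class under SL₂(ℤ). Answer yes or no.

D₁ = 304, D₂ = 304
river cycle of f (length 12): (5, 12, -8), (-8, 4, 9), (9, 14, -3), (-3, 16, 4), (4, 16, -3), (-3, 14, 9), (9, 4, -8), (-8, 12, 5), (5, 8, -12), (-12, 16, 1), … (2 more)
river cycle of g (length 12): (9, 14, -3), (-3, 16, 4), (4, 16, -3), (-3, 14, 9), (9, 4, -8), (-8, 12, 5), (5, 8, -12), (-12, 16, 1), (1, 16, -12), (-12, 8, 5), … (2 more)
cycles coincide ⇒ equivalent

yes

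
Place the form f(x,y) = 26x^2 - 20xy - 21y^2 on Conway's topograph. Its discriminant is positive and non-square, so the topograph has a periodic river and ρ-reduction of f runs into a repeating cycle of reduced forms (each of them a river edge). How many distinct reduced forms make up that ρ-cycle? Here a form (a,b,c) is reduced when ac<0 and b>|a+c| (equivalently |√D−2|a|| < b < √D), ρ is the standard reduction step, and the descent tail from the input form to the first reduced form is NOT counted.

D = 2584, ⌊√D⌋ = 50
descent: ρ → (-21,20,26)  [lands on river]
river: ρ → (26,32,-15)
river: ρ → (-15,28,30)
river: ρ → (30,32,-13)
river: ρ → (-13,46,9)
river: ρ → (9,44,-18)
river: ρ → (-18,28,25)
river: ρ → (25,22,-21)
ρ-cycle length = 8 (tail of 1 descent step not counted)

8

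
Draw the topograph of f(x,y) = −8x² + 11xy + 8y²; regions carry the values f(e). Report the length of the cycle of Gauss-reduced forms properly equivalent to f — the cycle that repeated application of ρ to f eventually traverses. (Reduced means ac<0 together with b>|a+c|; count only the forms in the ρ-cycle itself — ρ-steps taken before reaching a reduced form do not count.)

D = 377, ⌊√D⌋ = 19
river: ρ → (8,5,-11)
river: ρ → (-11,17,2)
river: ρ → (2,19,-2)
river: ρ → (-2,17,11)
river: ρ → (11,5,-8)
river: ρ → (-8,11,8)
ρ-cycle length = 6 (tail of 0 descent steps not counted)

6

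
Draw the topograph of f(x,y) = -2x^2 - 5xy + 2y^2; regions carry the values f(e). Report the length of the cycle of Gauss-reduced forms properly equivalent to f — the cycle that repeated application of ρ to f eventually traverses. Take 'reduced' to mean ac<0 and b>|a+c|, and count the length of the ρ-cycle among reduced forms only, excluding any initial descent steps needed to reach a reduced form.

D = 41, ⌊√D⌋ = 6
descent: ρ → (2,5,-2)  [lands on river]
river: ρ → (-2,3,4)
river: ρ → (4,5,-1)
river: ρ → (-1,5,4)
river: ρ → (4,3,-2)
river: ρ → (-2,5,2)
river: ρ → (2,3,-4)
river: ρ → (-4,5,1)
river: ρ → (1,5,-4)
river: ρ → (-4,3,2)
ρ-cycle length = 10 (tail of 1 descent step not counted)

10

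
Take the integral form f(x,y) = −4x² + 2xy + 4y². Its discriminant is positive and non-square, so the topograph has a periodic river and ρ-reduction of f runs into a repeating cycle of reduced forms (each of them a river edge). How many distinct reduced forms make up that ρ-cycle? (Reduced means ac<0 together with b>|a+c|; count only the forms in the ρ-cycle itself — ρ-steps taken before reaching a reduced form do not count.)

D = 68, ⌊√D⌋ = 8
river: ρ → (4,6,-2)
river: ρ → (-2,6,4)
river: ρ → (4,2,-4)
river: ρ → (-4,6,2)
river: ρ → (2,6,-4)
river: ρ → (-4,2,4)
ρ-cycle length = 6 (tail of 0 descent steps not counted)

6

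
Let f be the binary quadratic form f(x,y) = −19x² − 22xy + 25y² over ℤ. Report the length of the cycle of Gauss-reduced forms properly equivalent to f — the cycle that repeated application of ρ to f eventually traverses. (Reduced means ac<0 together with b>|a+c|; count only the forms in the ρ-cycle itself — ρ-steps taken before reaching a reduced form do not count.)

D = 2384, ⌊√D⌋ = 48
descent: ρ → (25,22,-19)  [lands on river]
river: ρ → (-19,16,28)
river: ρ → (28,40,-7)
river: ρ → (-7,44,16)
river: ρ → (16,20,-31)
river: ρ → (-31,42,5)
river: ρ → (5,48,-4)
river: ρ → (-4,48,5)
river: ρ → (5,42,-31)
river: ρ → (-31,20,16)
river: ρ → (16,44,-7)
river: ρ → (-7,40,28)
river: ρ → (28,16,-19)
river: ρ → (-19,22,25)
river: ρ → (25,28,-16)
river: ρ → (-16,36,17)
river: ρ → (17,32,-20)
river: ρ → (-20,48,1)
river: ρ → (1,48,-20)
river: ρ → (-20,32,17)
river: ρ → (17,36,-16)
river: ρ → (-16,28,25)
ρ-cycle length = 22 (tail of 1 descent step not counted)

22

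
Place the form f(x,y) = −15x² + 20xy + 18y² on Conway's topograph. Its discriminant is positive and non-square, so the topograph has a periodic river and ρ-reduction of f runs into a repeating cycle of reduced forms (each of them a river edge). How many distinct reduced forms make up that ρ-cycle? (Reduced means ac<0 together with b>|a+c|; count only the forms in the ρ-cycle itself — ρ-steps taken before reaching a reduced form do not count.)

D = 1480, ⌊√D⌋ = 38
river: ρ → (18,16,-17)
river: ρ → (-17,18,17)
river: ρ → (17,16,-18)
river: ρ → (-18,20,15)
river: ρ → (15,10,-23)
river: ρ → (-23,36,2)
river: ρ → (2,36,-23)
river: ρ → (-23,10,15)
river: ρ → (15,20,-18)
river: ρ → (-18,16,17)
river: ρ → (17,18,-17)
river: ρ → (-17,16,18)
river: ρ → (18,20,-15)
river: ρ → (-15,10,23)
river: ρ → (23,36,-2)
river: ρ → (-2,36,23)
river: ρ → (23,10,-15)
river: ρ → (-15,20,18)
ρ-cycle length = 18 (tail of 0 descent steps not counted)

18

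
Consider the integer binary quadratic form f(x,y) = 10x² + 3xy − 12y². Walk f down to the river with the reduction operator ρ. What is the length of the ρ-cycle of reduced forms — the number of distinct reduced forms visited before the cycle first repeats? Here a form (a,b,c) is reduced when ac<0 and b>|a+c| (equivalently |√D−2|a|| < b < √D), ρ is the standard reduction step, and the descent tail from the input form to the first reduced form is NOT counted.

D = 489, ⌊√D⌋ = 22
river: ρ → (-12,21,1)
river: ρ → (1,21,-12)
river: ρ → (-12,3,10)
river: ρ → (10,17,-5)
river: ρ → (-5,13,16)
river: ρ → (16,19,-2)
river: ρ → (-2,21,6)
river: ρ → (6,15,-11)
river: ρ → (-11,7,10)
river: ρ → (10,13,-8)
river: ρ → (-8,19,4)
river: ρ → (4,21,-3)
river: ρ → (-3,21,4)
river: ρ → (4,19,-8)
river: ρ → (-8,13,10)
river: ρ → (10,7,-11)
river: ρ → (-11,15,6)
river: ρ → (6,21,-2)
river: ρ → (-2,19,16)
river: ρ → (16,13,-5)
river: ρ → (-5,17,10)
river: ρ → (10,3,-12)
ρ-cycle length = 22 (tail of 0 descent steps not counted)

22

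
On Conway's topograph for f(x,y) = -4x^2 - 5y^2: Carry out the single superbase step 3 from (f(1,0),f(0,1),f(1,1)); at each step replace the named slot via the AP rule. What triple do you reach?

start (-4,-5,-9) = (f(1,0),f(0,1),f(1,1))
replace slot 3: 2·((-4)+(-5)) − (-9) = -9 → (-4,-5,-9)

-4,-5,-9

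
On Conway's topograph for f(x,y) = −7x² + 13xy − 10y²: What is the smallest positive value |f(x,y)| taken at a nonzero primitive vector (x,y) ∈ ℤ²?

translate: b→1 (≡-13 mod 14), so (7,-13,10)→(7,1,4)
flip: (7,1,4)→(4,-1,7)
reduced (well bottom): (4,-1,7) with a≤c, −a<b≤a
well minimum |f| = |-4| = 4 (negative-definite)

4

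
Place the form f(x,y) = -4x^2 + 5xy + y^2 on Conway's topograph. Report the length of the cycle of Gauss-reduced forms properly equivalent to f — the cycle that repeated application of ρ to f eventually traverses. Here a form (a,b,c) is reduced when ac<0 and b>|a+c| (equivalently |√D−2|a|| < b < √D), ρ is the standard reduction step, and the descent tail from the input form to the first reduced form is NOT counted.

D = 41, ⌊√D⌋ = 6
river: ρ → (1,5,-4)
river: ρ → (-4,3,2)
river: ρ → (2,5,-2)
river: ρ → (-2,3,4)
river: ρ → (4,5,-1)
river: ρ → (-1,5,4)
river: ρ → (4,3,-2)
river: ρ → (-2,5,2)
river: ρ → (2,3,-4)
river: ρ → (-4,5,1)
ρ-cycle length = 10 (tail of 0 descent steps not counted)

10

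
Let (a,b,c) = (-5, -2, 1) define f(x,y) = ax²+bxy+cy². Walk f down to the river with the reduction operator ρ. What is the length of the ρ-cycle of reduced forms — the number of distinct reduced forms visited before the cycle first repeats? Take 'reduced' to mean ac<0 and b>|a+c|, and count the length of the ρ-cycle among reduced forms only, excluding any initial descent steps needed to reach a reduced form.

D = 24, ⌊√D⌋ = 4
descent: ρ → (1,4,-2)  [lands on river]
river: ρ → (-2,4,1)
ρ-cycle length = 2 (tail of 1 descent step not counted)

2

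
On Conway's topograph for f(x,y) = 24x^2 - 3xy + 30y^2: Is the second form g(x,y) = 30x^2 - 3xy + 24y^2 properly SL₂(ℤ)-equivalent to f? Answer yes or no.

D₁ = -2871, D₂ = -2871
f: reduced (well bottom): (24,-3,30) with a≤c, −a<b≤a
g: flip: (30,-3,24)→(24,3,30)
g: reduced (well bottom): (24,3,30) with a≤c, −a<b≤a
reduced forms (24, -3, 30) vs (24, 3, 30) ⇒ inequivalent

no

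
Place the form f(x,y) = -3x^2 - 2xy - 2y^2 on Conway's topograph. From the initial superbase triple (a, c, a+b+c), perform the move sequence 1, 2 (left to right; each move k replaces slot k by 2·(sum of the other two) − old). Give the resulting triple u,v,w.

start (-3,-2,-7) = (f(1,0),f(0,1),f(1,1))
replace slot 1: 2·((-2)+(-7)) − (-3) = -15 → (-15,-2,-7)
replace slot 2: 2·((-15)+(-7)) − (-2) = -42 → (-15,-42,-7)

-15,-42,-7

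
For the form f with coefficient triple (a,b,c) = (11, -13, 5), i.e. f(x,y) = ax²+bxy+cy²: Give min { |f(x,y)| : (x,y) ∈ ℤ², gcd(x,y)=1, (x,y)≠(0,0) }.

translate: b→9 (≡-13 mod 22), so (11,-13,5)→(11,9,3)
flip: (11,9,3)→(3,-9,11)
translate: b→3 (≡-9 mod 6), so (3,-9,11)→(3,3,5)
reduced (well bottom): (3,3,5) with a≤c, −a<b≤a
well minimum = a = 3

3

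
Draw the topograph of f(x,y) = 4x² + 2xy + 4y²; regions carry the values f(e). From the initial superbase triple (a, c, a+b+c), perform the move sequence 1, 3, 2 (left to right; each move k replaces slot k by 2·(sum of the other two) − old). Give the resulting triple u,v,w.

start (4,4,10) = (f(1,0),f(0,1),f(1,1))
replace slot 1: 2·(4+10) − 4 = 24 → (24,4,10)
replace slot 3: 2·(24+4) − 10 = 46 → (24,4,46)
replace slot 2: 2·(24+46) − 4 = 136 → (24,136,46)

24,136,46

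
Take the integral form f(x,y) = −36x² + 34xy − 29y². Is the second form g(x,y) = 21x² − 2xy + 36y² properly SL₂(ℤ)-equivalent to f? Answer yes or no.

D₁ = -3020, D₂ = -3020
f is negative-definite; reduce −f:
−f: flip: (36,-34,29)→(29,34,36)
−f: translate: b→-24 (≡34 mod 58), so (29,34,36)→(29,-24,31)
−f: reduced (well bottom): (29,-24,31) with a≤c, −a<b≤a
flip sign back: reduced form of f is (-29,24,-31)
g: reduced (well bottom): (21,-2,36) with a≤c, −a<b≤a
reduced forms (-29, 24, -31) vs (21, -2, 36) ⇒ inequivalent

no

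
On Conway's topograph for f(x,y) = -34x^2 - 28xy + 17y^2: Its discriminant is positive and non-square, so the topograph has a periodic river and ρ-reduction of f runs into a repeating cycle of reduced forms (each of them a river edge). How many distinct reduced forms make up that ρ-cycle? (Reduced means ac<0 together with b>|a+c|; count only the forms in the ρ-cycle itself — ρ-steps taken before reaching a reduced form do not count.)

D = 3096, ⌊√D⌋ = 55
descent: ρ → (17,28,-34)  [lands on river]
river: ρ → (-34,40,11)
river: ρ → (11,48,-18)
river: ρ → (-18,24,35)
river: ρ → (35,46,-7)
river: ρ → (-7,52,14)
river: ρ → (14,32,-37)
river: ρ → (-37,42,9)
river: ρ → (9,48,-22)
river: ρ → (-22,40,17)
ρ-cycle length = 10 (tail of 1 descent step not counted)

10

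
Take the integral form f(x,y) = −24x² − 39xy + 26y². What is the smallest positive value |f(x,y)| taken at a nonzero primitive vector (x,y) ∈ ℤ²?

descent: ρ → (26,39,-24)  [lands on river]
river: ρ → (-24,57,8)
river: ρ → (8,55,-31)
river: ρ → (-31,7,32)
river: ρ → (32,57,-6)
river: ρ → (-6,63,2)
river: ρ → (2,61,-37)
river: ρ → (-37,13,26)
closes: descent 1, river 8
min |a| on river = 2

2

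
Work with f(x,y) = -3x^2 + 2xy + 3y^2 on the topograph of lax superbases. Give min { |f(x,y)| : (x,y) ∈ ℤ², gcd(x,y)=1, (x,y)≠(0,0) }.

river: ρ → (3,4,-2)
river: ρ → (-2,4,3)
river: ρ → (3,2,-3)
river: ρ → (-3,4,2)
river: ρ → (2,4,-3)
river: ρ → (-3,2,3)
closes: descent 0, river 6
min |a| on river = 2

2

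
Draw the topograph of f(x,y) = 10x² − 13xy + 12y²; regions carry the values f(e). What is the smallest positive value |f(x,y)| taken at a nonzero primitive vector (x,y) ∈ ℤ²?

translate: b→7 (≡-13 mod 20), so (10,-13,12)→(10,7,9)
flip: (10,7,9)→(9,-7,10)
reduced (well bottom): (9,-7,10) with a≤c, −a<b≤a
well minimum = a = 9

9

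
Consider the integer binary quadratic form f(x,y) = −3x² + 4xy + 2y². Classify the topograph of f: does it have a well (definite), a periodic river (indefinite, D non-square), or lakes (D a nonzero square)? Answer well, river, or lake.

D = b²−4ac = 4² − 4·(-3)·2 = 40
D > 0 non-square ⇒ indefinite ⇒ periodic river

river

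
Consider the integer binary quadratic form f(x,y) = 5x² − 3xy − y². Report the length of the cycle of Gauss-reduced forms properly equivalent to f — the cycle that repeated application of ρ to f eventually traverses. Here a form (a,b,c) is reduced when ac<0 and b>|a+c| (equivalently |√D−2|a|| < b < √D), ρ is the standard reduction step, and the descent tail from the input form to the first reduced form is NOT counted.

D = 29, ⌊√D⌋ = 5
descent: ρ → (-1,5,1)  [lands on river]
river: ρ → (1,5,-1)
ρ-cycle length = 2 (tail of 1 descent step not counted)

2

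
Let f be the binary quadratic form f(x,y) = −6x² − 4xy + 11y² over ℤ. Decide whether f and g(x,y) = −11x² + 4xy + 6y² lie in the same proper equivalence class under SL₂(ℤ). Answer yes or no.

D₁ = 280, D₂ = 280
river cycle of f (length 6): (-6, 8, 9), (9, 10, -5), (-5, 10, 9), (9, 8, -6), (-6, 16, 1), (1, 16, -6)
river cycle of g (length 6): (6, 8, -9), (-9, 10, 5), (5, 10, -9), (-9, 8, 6), (6, 16, -1), (-1, 16, 6)
cycles differ ⇒ inequivalent

no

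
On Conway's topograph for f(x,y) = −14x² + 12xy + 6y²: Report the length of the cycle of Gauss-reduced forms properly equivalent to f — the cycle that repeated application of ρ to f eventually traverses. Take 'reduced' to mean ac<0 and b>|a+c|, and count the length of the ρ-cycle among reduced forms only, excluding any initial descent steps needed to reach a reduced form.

D = 480, ⌊√D⌋ = 21
river: ρ → (6,12,-14)
river: ρ → (-14,16,4)
river: ρ → (4,16,-14)
river: ρ → (-14,12,6)
ρ-cycle length = 4 (tail of 0 descent steps not counted)

4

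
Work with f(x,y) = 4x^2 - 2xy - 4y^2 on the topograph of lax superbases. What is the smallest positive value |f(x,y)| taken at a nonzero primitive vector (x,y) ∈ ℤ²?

descent: ρ → (-4,2,4)  [lands on river]
river: ρ → (4,6,-2)
river: ρ → (-2,6,4)
river: ρ → (4,2,-4)
river: ρ → (-4,6,2)
river: ρ → (2,6,-4)
closes: descent 1, river 6
min |a| on river = 2

2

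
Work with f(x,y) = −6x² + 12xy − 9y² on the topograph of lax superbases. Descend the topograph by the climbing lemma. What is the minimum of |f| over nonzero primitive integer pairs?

translate: b→0 (≡-12 mod 12), so (6,-12,9)→(6,0,3)
flip: (6,0,3)→(3,0,6)
reduced (well bottom): (3,0,6) with a≤c, −a<b≤a
well minimum |f| = |-3| = 3 (negative-definite)

3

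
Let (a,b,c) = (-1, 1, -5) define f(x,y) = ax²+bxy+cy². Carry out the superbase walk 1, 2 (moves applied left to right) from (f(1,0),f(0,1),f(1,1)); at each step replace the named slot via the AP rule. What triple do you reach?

start (-1,-5,-5) = (f(1,0),f(0,1),f(1,1))
replace slot 1: 2·((-5)+(-5)) − (-1) = -19 → (-19,-5,-5)
replace slot 2: 2·((-19)+(-5)) − (-5) = -43 → (-19,-43,-5)

-19,-43,-5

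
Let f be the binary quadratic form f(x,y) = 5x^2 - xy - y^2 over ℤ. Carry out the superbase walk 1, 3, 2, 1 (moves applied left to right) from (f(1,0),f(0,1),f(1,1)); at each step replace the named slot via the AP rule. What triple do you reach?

start (5,-1,3) = (f(1,0),f(0,1),f(1,1))
replace slot 1: 2·((-1)+3) − 5 = -1 → (-1,-1,3)
replace slot 3: 2·((-1)+(-1)) − 3 = -7 → (-1,-1,-7)
replace slot 2: 2·((-1)+(-7)) − (-1) = -15 → (-1,-15,-7)
replace slot 1: 2·((-15)+(-7)) − (-1) = -43 → (-43,-15,-7)

-43,-15,-7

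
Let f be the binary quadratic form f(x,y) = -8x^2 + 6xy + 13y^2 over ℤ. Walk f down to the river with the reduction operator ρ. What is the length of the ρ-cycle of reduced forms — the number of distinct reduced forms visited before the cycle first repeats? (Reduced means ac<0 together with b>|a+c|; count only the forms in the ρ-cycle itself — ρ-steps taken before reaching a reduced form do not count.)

D = 452, ⌊√D⌋ = 21
river: ρ → (13,20,-1)
river: ρ → (-1,20,13)
river: ρ → (13,6,-8)
river: ρ → (-8,10,11)
river: ρ → (11,12,-7)
river: ρ → (-7,16,7)
river: ρ → (7,12,-11)
river: ρ → (-11,10,8)
river: ρ → (8,6,-13)
river: ρ → (-13,20,1)
river: ρ → (1,20,-13)
river: ρ → (-13,6,8)
river: ρ → (8,10,-11)
river: ρ → (-11,12,7)
river: ρ → (7,16,-7)
river: ρ → (-7,12,11)
river: ρ → (11,10,-8)
river: ρ → (-8,6,13)
ρ-cycle length = 18 (tail of 0 descent steps not counted)

18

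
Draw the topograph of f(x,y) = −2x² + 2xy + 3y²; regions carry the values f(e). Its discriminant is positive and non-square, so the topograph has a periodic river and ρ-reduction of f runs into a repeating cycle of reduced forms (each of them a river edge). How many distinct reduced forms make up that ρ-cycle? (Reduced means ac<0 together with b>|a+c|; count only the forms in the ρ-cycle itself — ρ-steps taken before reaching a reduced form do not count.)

D = 28, ⌊√D⌋ = 5
river: ρ → (3,4,-1)
river: ρ → (-1,4,3)
river: ρ → (3,2,-2)
river: ρ → (-2,2,3)
ρ-cycle length = 4 (tail of 0 descent steps not counted)

4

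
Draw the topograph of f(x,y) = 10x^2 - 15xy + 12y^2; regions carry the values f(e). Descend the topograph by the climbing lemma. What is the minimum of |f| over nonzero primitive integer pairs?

translate: b→5 (≡-15 mod 20), so (10,-15,12)→(10,5,7)
flip: (10,5,7)→(7,-5,10)
reduced (well bottom): (7,-5,10) with a≤c, −a<b≤a
well minimum = a = 7

7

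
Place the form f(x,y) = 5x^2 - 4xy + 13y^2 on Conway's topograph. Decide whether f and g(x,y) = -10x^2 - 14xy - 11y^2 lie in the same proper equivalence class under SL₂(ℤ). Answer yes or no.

D₁ = -244, D₂ = -244
f: reduced (well bottom): (5,-4,13) with a≤c, −a<b≤a
g is negative-definite; reduce −g:
−g: translate: b→-6 (≡14 mod 20), so (10,14,11)→(10,-6,7)
−g: flip: (10,-6,7)→(7,6,10)
−g: reduced (well bottom): (7,6,10) with a≤c, −a<b≤a
flip sign back: reduced form of g is (-7,-6,-10)
reduced forms (5, -4, 13) vs (-7, -6, -10) ⇒ inequivalent

no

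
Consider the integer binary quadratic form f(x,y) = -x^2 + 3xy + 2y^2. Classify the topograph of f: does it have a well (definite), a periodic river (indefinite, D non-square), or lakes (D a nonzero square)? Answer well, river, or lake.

D = b²−4ac = 3² − 4·(-1)·2 = 17
D > 0 non-square ⇒ indefinite ⇒ periodic river

river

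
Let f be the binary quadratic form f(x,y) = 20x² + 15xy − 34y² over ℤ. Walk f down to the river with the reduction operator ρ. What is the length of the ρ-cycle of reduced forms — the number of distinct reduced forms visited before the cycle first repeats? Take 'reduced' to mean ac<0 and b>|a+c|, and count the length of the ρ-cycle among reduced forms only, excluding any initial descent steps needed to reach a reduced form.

D = 2945, ⌊√D⌋ = 54
river: ρ → (-34,53,1)
river: ρ → (1,53,-34)
river: ρ → (-34,15,20)
river: ρ → (20,25,-29)
river: ρ → (-29,33,16)
river: ρ → (16,31,-31)
river: ρ → (-31,31,16)
river: ρ → (16,33,-29)
river: ρ → (-29,25,20)
river: ρ → (20,15,-34)
ρ-cycle length = 10 (tail of 0 descent steps not counted)

10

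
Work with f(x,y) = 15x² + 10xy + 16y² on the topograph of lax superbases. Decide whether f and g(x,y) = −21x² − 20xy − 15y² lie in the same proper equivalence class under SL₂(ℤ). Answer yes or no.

D₁ = -860, D₂ = -860
f: reduced (well bottom): (15,10,16) with a≤c, −a<b≤a
g is negative-definite; reduce −g:
−g: flip: (21,20,15)→(15,-20,21)
−g: translate: b→10 (≡-20 mod 30), so (15,-20,21)→(15,10,16)
−g: reduced (well bottom): (15,10,16) with a≤c, −a<b≤a
flip sign back: reduced form of g is (-15,-10,-16)
reduced forms (15, 10, 16) vs (-15, -10, -16) ⇒ inequivalent

no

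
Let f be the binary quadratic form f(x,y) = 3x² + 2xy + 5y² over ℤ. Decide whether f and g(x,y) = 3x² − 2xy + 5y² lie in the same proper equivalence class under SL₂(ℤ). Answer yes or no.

D₁ = -56, D₂ = -56
f: reduced (well bottom): (3,2,5) with a≤c, −a<b≤a
g: reduced (well bottom): (3,-2,5) with a≤c, −a<b≤a
reduced forms (3, 2, 5) vs (3, -2, 5) ⇒ inequivalent

no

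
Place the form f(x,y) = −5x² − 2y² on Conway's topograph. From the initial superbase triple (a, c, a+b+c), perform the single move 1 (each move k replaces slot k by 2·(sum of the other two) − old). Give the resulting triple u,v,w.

start (-5,-2,-7) = (f(1,0),f(0,1),f(1,1))
replace slot 1: 2·((-2)+(-7)) − (-5) = -13 → (-13,-2,-7)

-13,-2,-7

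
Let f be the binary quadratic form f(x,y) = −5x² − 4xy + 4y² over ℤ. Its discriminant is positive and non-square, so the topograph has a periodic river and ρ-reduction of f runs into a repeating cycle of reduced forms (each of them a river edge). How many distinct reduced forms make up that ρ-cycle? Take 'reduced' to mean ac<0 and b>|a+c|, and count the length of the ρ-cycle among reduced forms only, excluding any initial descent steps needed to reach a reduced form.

D = 96, ⌊√D⌋ = 9
descent: ρ → (4,4,-5)  [lands on river]
river: ρ → (-5,6,3)
river: ρ → (3,6,-5)
river: ρ → (-5,4,4)
ρ-cycle length = 4 (tail of 1 descent step not counted)

4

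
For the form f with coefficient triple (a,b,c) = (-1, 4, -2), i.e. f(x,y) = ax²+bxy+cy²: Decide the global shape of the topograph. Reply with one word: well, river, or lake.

D = b²−4ac = 4² − 4·(-1)·(-2) = 8
D > 0 non-square ⇒ indefinite ⇒ periodic river

river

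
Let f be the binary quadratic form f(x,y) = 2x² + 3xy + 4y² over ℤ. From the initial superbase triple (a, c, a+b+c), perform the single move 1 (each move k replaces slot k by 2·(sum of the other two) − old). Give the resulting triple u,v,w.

start (2,4,9) = (f(1,0),f(0,1),f(1,1))
replace slot 1: 2·(4+9) − 2 = 24 → (24,4,9)

24,4,9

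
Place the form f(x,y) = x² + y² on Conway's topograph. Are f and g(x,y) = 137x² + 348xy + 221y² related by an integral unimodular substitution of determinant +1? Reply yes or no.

D₁ = -4, D₂ = -4
f: reduced (well bottom): (1,0,1) with a≤c, −a<b≤a
g: translate: b→74 (≡348 mod 274), so (137,348,221)→(137,74,10)
g: flip: (137,74,10)→(10,-74,137)
g: translate: b→6 (≡-74 mod 20), so (10,-74,137)→(10,6,1)
g: flip: (10,6,1)→(1,-6,10)
g: translate: b→0 (≡-6 mod 2), so (1,-6,10)→(1,0,1)
g: reduced (well bottom): (1,0,1) with a≤c, −a<b≤a
reduced forms (1, 0, 1) vs (1, 0, 1) ⇒ equivalent

yes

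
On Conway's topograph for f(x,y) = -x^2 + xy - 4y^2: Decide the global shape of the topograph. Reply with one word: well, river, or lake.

D = b²−4ac = 1² − 4·(-1)·(-4) = -15
D < 0 ⇒ definite ⇒ every region one sign ⇒ single well

well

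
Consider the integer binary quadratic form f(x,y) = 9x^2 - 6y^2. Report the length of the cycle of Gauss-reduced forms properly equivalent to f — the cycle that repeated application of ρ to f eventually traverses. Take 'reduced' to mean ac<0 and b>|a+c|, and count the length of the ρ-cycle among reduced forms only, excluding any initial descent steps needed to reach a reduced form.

D = 216, ⌊√D⌋ = 14
descent: ρ → (-6,12,3)  [lands on river]
river: ρ → (3,12,-6)
ρ-cycle length = 2 (tail of 1 descent step not counted)

2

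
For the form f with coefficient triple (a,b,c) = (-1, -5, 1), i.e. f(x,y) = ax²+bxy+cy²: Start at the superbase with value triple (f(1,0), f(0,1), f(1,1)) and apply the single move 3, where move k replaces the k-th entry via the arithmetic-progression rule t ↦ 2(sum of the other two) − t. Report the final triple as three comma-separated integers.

start (-1,1,-5) = (f(1,0),f(0,1),f(1,1))
replace slot 3: 2·((-1)+1) − (-5) = 5 → (-1,1,5)

-1,1,5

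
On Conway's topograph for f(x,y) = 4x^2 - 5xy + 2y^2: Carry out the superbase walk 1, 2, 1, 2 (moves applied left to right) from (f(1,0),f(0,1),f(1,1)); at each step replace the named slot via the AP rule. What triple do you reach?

start (4,2,1) = (f(1,0),f(0,1),f(1,1))
replace slot 1: 2·(2+1) − 4 = 2 → (2,2,1)
replace slot 2: 2·(2+1) − 2 = 4 → (2,4,1)
replace slot 1: 2·(4+1) − 2 = 8 → (8,4,1)
replace slot 2: 2·(8+1) − 4 = 14 → (8,14,1)

8,14,1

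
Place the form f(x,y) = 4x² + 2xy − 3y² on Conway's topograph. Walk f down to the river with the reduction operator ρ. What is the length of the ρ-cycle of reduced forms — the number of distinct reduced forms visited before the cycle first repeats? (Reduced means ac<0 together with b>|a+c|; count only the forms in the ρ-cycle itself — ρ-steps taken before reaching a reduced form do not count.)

D = 52, ⌊√D⌋ = 7
river: ρ → (-3,4,3)
river: ρ → (3,2,-4)
river: ρ → (-4,6,1)
river: ρ → (1,6,-4)
river: ρ → (-4,2,3)
river: ρ → (3,4,-3)
river: ρ → (-3,2,4)
river: ρ → (4,6,-1)
river: ρ → (-1,6,4)
river: ρ → (4,2,-3)
ρ-cycle length = 10 (tail of 0 descent steps not counted)

10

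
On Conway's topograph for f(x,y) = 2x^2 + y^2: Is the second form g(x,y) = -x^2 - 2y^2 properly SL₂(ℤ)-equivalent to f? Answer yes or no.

D₁ = -8, D₂ = -8
f: flip: (2,0,1)→(1,0,2)
f: reduced (well bottom): (1,0,2) with a≤c, −a<b≤a
g is negative-definite; reduce −g:
−g: reduced (well bottom): (1,0,2) with a≤c, −a<b≤a
flip sign back: reduced form of g is (-1,0,-2)
reduced forms (1, 0, 2) vs (-1, 0, -2) ⇒ inequivalent

no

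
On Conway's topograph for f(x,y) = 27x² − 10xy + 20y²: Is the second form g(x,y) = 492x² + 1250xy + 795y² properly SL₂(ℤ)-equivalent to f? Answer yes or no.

D₁ = -2060, D₂ = -2060
f: flip: (27,-10,20)→(20,10,27)
f: reduced (well bottom): (20,10,27) with a≤c, −a<b≤a
g: translate: b→266 (≡1250 mod 984), so (492,1250,795)→(492,266,37)
g: flip: (492,266,37)→(37,-266,492)
g: translate: b→30 (≡-266 mod 74), so (37,-266,492)→(37,30,20)
g: flip: (37,30,20)→(20,-30,37)
g: translate: b→10 (≡-30 mod 40), so (20,-30,37)→(20,10,27)
g: reduced (well bottom): (20,10,27) with a≤c, −a<b≤a
reduced forms (20, 10, 27) vs (20, 10, 27) ⇒ equivalent

yes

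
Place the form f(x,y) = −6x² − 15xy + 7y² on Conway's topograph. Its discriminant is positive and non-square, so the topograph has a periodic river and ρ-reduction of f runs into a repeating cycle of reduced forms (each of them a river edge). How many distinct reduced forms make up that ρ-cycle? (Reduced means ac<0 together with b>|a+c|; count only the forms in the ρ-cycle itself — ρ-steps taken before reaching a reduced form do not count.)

D = 393, ⌊√D⌋ = 19
descent: ρ → (7,15,-6)  [lands on river]
river: ρ → (-6,9,13)
river: ρ → (13,17,-2)
river: ρ → (-2,19,4)
river: ρ → (4,13,-14)
river: ρ → (-14,15,3)
river: ρ → (3,15,-14)
river: ρ → (-14,13,4)
river: ρ → (4,19,-2)
river: ρ → (-2,17,13)
river: ρ → (13,9,-6)
river: ρ → (-6,15,7)
river: ρ → (7,13,-8)
river: ρ → (-8,19,1)
river: ρ → (1,19,-8)
river: ρ → (-8,13,7)
ρ-cycle length = 16 (tail of 1 descent step not counted)

16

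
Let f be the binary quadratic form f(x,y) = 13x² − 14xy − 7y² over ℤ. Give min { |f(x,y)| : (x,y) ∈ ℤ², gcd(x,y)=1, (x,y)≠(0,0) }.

descent: ρ → (-7,14,13)  [lands on river]
river: ρ → (13,12,-8)
river: ρ → (-8,20,5)
river: ρ → (5,20,-8)
river: ρ → (-8,12,13)
river: ρ → (13,14,-7)
closes: descent 1, river 6
min |a| on river = 5

5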